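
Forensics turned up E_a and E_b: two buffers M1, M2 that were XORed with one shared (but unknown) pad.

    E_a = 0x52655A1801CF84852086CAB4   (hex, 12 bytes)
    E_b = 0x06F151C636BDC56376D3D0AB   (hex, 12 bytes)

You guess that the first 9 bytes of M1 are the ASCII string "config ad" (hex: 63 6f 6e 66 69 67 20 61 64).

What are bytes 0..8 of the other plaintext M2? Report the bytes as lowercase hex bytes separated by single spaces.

First, E_a ⊕ E_b = (M1 ⊕ K) ⊕ (M2 ⊕ K) = M1 ⊕ M2, so the key drops out. Then M2 = (M1 ⊕ M2) ⊕ M1 over the first 9 bytes.
byte 0: (52 xor 06) xor 63 = 54 xor 63 = 37
byte 1: (65 xor f1) xor 6f = 94 xor 6f = fb
byte 2: (5a xor 51) xor 6e = 0b xor 6e = 65
byte 3: (18 xor c6) xor 66 = de xor 66 = b8
byte 4: (01 xor 36) xor 69 = 37 xor 69 = 5e
byte 5: (cf xor bd) xor 67 = 72 xor 67 = 15
byte 6: (84 xor c5) xor 20 = 41 xor 20 = 61
byte 7: (85 xor 63) xor 61 = e6 xor 61 = 87
byte 8: (20 xor 76) xor 64 = 56 xor 64 = 32

37 fb 65 b8 5e 15 61 87 32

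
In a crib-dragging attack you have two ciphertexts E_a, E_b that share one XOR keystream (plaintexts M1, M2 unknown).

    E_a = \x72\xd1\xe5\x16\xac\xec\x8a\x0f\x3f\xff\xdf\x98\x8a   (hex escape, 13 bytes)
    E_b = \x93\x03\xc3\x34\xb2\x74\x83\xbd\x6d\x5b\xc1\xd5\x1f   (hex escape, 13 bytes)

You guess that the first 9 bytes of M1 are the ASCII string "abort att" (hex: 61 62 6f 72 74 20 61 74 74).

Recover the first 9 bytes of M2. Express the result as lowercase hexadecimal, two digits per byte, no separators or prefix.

First, E_a ⊕ E_b = (M1 ⊕ K) ⊕ (M2 ⊕ K) = M1 ⊕ M2, so the key drops out. Then M2 = (M1 ⊕ M2) ⊕ M1 over the first 9 bytes.
byte 0: (72 ^ 93) ^ 61 = e1 ^ 61 = 80
byte 1: (d1 ^ 03) ^ 62 = d2 ^ 62 = b0
byte 2: (e5 ^ c3) ^ 6f = 26 ^ 6f = 49
byte 3: (16 ^ 34) ^ 72 = 22 ^ 72 = 50
byte 4: (ac ^ b2) ^ 74 = 1e ^ 74 = 6a
byte 5: (ec ^ 74) ^ 20 = 98 ^ 20 = b8
byte 6: (8a ^ 83) ^ 61 = 09 ^ 61 = 68
byte 7: (0f ^ bd) ^ 74 = b2 ^ 74 = c6
byte 8: (3f ^ 6d) ^ 74 = 52 ^ 74 = 26

80b049506ab868c626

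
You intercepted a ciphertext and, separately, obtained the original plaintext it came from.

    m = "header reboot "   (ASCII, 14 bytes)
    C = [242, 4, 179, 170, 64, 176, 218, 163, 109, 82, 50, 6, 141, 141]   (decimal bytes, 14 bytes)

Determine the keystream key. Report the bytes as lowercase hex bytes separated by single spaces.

Since C = m ⊕ key, XORing both sides with m gives key = m ⊕ C.
byte 0: 68 XOR f2 = 9a
byte 1: 65 XOR 04 = 61
byte 2: 61 XOR b3 = d2
byte 3: 64 XOR aa = ce
byte 4: 65 XOR 40 = 25
byte 5: 72 XOR b0 = c2
byte 6: 20 XOR da = fa
byte 7: 72 XOR a3 = d1
byte 8: 65 XOR 6d = 08
byte 9: 62 XOR 52 = 30
byte 10: 6f XOR 32 = 5d
byte 11: 6f XOR 06 = 69
byte 12: 74 XOR 8d = f9
byte 13: 20 XOR 8d = ad

9a 61 d2 ce 25 c2 fa d1 08 30 5d 69 f9 ad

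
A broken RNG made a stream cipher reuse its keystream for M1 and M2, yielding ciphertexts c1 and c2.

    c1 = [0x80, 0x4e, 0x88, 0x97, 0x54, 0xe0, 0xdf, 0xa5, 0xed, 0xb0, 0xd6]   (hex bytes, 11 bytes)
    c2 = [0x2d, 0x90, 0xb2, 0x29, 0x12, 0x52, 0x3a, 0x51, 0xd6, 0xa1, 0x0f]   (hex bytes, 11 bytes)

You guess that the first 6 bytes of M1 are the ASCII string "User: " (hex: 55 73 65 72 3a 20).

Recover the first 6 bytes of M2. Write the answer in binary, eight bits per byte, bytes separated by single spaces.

11111000 10101101 01011111 11001100 01111100 10010010

First, c1 ⊕ c2 = (M1 ⊕ K) ⊕ (M2 ⊕ K) = M1 ⊕ M2, so the key drops out. Then M2 = (M1 ⊕ M2) ⊕ M1 over the first 6 bytes.
byte 0: (80 ⊕ 2d) ⊕ 55 = ad ⊕ 55 = f8
byte 1: (4e ⊕ 90) ⊕ 73 = de ⊕ 73 = ad
byte 2: (88 ⊕ b2) ⊕ 65 = 3a ⊕ 65 = 5f
byte 3: (97 ⊕ 29) ⊕ 72 = be ⊕ 72 = cc
byte 4: (54 ⊕ 12) ⊕ 3a = 46 ⊕ 3a = 7c
byte 5: (e0 ⊕ 52) ⊕ 20 = b2 ⊕ 20 = 92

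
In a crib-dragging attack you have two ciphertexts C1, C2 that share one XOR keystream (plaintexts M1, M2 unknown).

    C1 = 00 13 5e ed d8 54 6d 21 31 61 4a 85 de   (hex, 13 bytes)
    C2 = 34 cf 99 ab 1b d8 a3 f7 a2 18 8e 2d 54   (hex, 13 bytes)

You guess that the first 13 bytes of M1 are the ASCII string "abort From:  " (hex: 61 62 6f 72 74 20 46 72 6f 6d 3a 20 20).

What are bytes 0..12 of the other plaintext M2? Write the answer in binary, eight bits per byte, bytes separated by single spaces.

First, C1 ⊕ C2 = (M1 ⊕ K) ⊕ (M2 ⊕ K) = M1 ⊕ M2, so the key drops out. Then M2 = (M1 ⊕ M2) ⊕ M1 over the first 13 bytes.
byte 0: (00 XOR 34) XOR 61 = 34 XOR 61 = 55
byte 1: (13 XOR cf) XOR 62 = dc XOR 62 = be
byte 2: (5e XOR 99) XOR 6f = c7 XOR 6f = a8
byte 3: (ed XOR ab) XOR 72 = 46 XOR 72 = 34
byte 4: (d8 XOR 1b) XOR 74 = c3 XOR 74 = b7
byte 5: (54 XOR d8) XOR 20 = 8c XOR 20 = ac
byte 6: (6d XOR a3) XOR 46 = ce XOR 46 = 88
byte 7: (21 XOR f7) XOR 72 = d6 XOR 72 = a4
byte 8: (31 XOR a2) XOR 6f = 93 XOR 6f = fc
byte 9: (61 XOR 18) XOR 6d = 79 XOR 6d = 14
byte 10: (4a XOR 8e) XOR 3a = c4 XOR 3a = fe
byte 11: (85 XOR 2d) XOR 20 = a8 XOR 20 = 88
byte 12: (de XOR 54) XOR 20 = 8a XOR 20 = aa

01010101 10111110 10101000 00110100 10110111 10101100 10001000 10100100 11111100 00010100 11111110 10001000 10101010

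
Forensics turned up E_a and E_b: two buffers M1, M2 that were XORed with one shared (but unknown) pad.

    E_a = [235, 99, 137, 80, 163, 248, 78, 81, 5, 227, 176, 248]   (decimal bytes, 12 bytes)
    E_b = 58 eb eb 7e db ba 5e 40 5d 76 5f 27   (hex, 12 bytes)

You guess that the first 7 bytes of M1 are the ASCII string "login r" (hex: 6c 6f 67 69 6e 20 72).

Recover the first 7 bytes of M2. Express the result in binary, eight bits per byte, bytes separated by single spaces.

First, E_a ⊕ E_b = (M1 ⊕ K) ⊕ (M2 ⊕ K) = M1 ⊕ M2, so the key drops out. Then M2 = (M1 ⊕ M2) ⊕ M1 over the first 7 bytes.
byte 0: (eb ⊕ 58) ⊕ 6c = b3 ⊕ 6c = df
byte 1: (63 ⊕ eb) ⊕ 6f = 88 ⊕ 6f = e7
byte 2: (89 ⊕ eb) ⊕ 67 = 62 ⊕ 67 = 05
byte 3: (50 ⊕ 7e) ⊕ 69 = 2e ⊕ 69 = 47
byte 4: (a3 ⊕ db) ⊕ 6e = 78 ⊕ 6e = 16
byte 5: (f8 ⊕ ba) ⊕ 20 = 42 ⊕ 20 = 62
byte 6: (4e ⊕ 5e) ⊕ 72 = 10 ⊕ 72 = 62

11011111 11100111 00000101 01000111 00010110 01100010 01100010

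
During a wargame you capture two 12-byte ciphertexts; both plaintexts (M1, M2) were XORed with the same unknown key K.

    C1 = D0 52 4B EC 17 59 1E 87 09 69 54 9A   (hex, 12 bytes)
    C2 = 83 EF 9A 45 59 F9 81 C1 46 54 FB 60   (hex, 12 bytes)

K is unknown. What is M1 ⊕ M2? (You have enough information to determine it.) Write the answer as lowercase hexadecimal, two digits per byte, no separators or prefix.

C1 ⊕ C2 = (M1 ⊕ K) ⊕ (M2 ⊕ K) = M1 ⊕ M2 — the shared key cancels under XOR.
208 ⊕ 131 =  83
 82 ⊕ 239 = 189
 75 ⊕ 154 = 209
236 ⊕  69 = 169
 23 ⊕  89 =  78
 89 ⊕ 249 = 160
 30 ⊕ 129 = 159
135 ⊕ 193 =  70
  9 ⊕  70 =  79
105 ⊕  84 =  61
 84 ⊕ 251 = 175
154 ⊕  96 = 250

53bdd1a94ea09f464f3daffa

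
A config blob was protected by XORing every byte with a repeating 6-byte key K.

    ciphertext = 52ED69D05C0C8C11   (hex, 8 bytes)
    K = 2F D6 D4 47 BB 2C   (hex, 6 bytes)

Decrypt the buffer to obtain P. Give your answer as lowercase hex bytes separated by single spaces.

The 6-byte key repeats, so the effective keystream is 2f d6 d4 47 bb 2c 2f d6.
byte 0:  82 xor  47 = 125
byte 1: 237 xor 214 =  59
byte 2: 105 xor 212 = 189
byte 3: 208 xor  71 = 151
byte 4:  92 xor 187 = 231
byte 5:  12 xor  44 =  32
byte 6: 140 xor  47 = 163
byte 7:  17 xor 214 = 199

7d 3b bd 97 e7 20 a3 c7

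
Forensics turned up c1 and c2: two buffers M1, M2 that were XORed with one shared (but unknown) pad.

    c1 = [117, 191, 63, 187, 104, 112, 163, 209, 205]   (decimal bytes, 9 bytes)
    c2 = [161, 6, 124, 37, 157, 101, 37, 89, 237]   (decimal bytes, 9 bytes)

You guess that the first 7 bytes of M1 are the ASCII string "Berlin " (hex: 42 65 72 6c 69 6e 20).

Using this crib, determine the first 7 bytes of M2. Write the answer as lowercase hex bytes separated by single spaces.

First, c1 ⊕ c2 = (M1 ⊕ K) ⊕ (M2 ⊕ K) = M1 ⊕ M2, so the key drops out. Then M2 = (M1 ⊕ M2) ⊕ M1 over the first 7 bytes.
byte 0: (75 ^ a1) ^ 42 = d4 ^ 42 = 96
byte 1: (bf ^ 06) ^ 65 = b9 ^ 65 = dc
byte 2: (3f ^ 7c) ^ 72 = 43 ^ 72 = 31
byte 3: (bb ^ 25) ^ 6c = 9e ^ 6c = f2
byte 4: (68 ^ 9d) ^ 69 = f5 ^ 69 = 9c
byte 5: (70 ^ 65) ^ 6e = 15 ^ 6e = 7b
byte 6: (a3 ^ 25) ^ 20 = 86 ^ 20 = a6

96 dc 31 f2 9c 7b a6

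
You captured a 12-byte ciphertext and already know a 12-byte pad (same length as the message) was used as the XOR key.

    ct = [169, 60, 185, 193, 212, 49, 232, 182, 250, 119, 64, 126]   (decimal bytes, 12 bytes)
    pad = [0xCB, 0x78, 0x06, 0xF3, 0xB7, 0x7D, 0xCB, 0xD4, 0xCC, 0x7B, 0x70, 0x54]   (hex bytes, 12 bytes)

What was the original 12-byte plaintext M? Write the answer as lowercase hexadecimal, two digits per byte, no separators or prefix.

XOR is its own inverse, so applying the key byte-wise gives the result directly.
169 ⊕ 203 =  98
 60 ⊕ 120 =  68
185 ⊕   6 = 191
193 ⊕ 243 =  50
212 ⊕ 183 =  99
 49 ⊕ 125 =  76
232 ⊕ 203 =  35
182 ⊕ 212 =  98
250 ⊕ 204 =  54
119 ⊕ 123 =  12
 64 ⊕ 112 =  48
126 ⊕  84 =  42

6244bf32634c2362360c302a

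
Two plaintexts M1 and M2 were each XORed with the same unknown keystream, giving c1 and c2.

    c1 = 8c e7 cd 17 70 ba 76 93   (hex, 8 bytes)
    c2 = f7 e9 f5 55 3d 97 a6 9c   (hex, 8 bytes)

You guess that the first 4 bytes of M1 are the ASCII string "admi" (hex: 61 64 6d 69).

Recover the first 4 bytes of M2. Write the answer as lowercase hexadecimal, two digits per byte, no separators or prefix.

1a6a552b

First, c1 ⊕ c2 = (M1 ⊕ K) ⊕ (M2 ⊕ K) = M1 ⊕ M2, so the key drops out. Then M2 = (M1 ⊕ M2) ⊕ M1 over the first 4 bytes.
byte 0: (8c ^ f7) ^ 61 = 7b ^ 61 = 1a
byte 1: (e7 ^ e9) ^ 64 = 0e ^ 64 = 6a
byte 2: (cd ^ f5) ^ 6d = 38 ^ 6d = 55
byte 3: (17 ^ 55) ^ 69 = 42 ^ 69 = 2b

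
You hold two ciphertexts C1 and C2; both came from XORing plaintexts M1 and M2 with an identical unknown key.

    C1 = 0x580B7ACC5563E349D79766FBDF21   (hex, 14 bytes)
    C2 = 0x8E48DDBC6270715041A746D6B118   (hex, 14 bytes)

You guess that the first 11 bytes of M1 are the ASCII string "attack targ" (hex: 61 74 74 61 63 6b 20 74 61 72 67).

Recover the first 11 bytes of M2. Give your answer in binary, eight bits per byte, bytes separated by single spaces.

10110111 00110111 11010011 00010001 01010100 01111000 10110010 01101101 11110111 01000010 01000111

First, C1 ⊕ C2 = (M1 ⊕ K) ⊕ (M2 ⊕ K) = M1 ⊕ M2, so the key drops out. Then M2 = (M1 ⊕ M2) ⊕ M1 over the first 11 bytes.
byte 0: (58 xor 8e) xor 61 = d6 xor 61 = b7
byte 1: (0b xor 48) xor 74 = 43 xor 74 = 37
byte 2: (7a xor dd) xor 74 = a7 xor 74 = d3
byte 3: (cc xor bc) xor 61 = 70 xor 61 = 11
byte 4: (55 xor 62) xor 63 = 37 xor 63 = 54
byte 5: (63 xor 70) xor 6b = 13 xor 6b = 78
byte 6: (e3 xor 71) xor 20 = 92 xor 20 = b2
byte 7: (49 xor 50) xor 74 = 19 xor 74 = 6d
byte 8: (d7 xor 41) xor 61 = 96 xor 61 = f7
byte 9: (97 xor a7) xor 72 = 30 xor 72 = 42
byte 10: (66 xor 46) xor 67 = 20 xor 67 = 47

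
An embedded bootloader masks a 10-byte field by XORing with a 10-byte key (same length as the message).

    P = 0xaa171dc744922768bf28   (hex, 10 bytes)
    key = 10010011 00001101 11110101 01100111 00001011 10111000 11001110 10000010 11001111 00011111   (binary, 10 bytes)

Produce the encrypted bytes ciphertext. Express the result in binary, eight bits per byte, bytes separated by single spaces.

00111001 00011010 11101000 10100000 01001111 00101010 11101001 11101010 01110000 00110111

aa xor 93 = 39
17 xor 0d = 1a
1d xor f5 = e8
c7 xor 67 = a0
44 xor 0b = 4f
92 xor b8 = 2a
27 xor ce = e9
68 xor 82 = ea
bf xor cf = 70
28 xor 1f = 37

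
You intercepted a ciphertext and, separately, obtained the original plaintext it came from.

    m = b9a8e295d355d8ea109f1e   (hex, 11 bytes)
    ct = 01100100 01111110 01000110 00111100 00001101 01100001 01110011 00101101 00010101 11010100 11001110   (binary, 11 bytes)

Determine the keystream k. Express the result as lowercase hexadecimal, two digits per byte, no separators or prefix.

Since ct = m ⊕ k, XORing both sides with m gives k = m ⊕ ct.
10111001 xor 01100100 = 11011101
10101000 xor 01111110 = 11010110
11100010 xor 01000110 = 10100100
10010101 xor 00111100 = 10101001
11010011 xor 00001101 = 11011110
01010101 xor 01100001 = 00110100
11011000 xor 01110011 = 10101011
11101010 xor 00101101 = 11000111
00010000 xor 00010101 = 00000101
10011111 xor 11010100 = 01001011
00011110 xor 11001110 = 11010000

ddd6a4a9de34abc7054bd0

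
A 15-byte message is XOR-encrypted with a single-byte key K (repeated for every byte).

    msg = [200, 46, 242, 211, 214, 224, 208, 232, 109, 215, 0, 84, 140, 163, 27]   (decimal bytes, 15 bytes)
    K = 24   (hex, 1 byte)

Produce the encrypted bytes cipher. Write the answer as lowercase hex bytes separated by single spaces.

ec 0a d6 f7 f2 c4 f4 cc 49 f3 24 70 a8 87 3f

The 1-byte key repeats, so the effective keystream is 24 24 24 24 24 24 24 24 24 24 24 24 24 24 24.
byte 0: c8 ^ 24 = ec
byte 1: 2e ^ 24 = 0a
byte 2: f2 ^ 24 = d6
byte 3: d3 ^ 24 = f7
byte 4: d6 ^ 24 = f2
byte 5: e0 ^ 24 = c4
byte 6: d0 ^ 24 = f4
byte 7: e8 ^ 24 = cc
byte 8: 6d ^ 24 = 49
byte 9: d7 ^ 24 = f3
byte 10: 00 ^ 24 = 24
byte 11: 54 ^ 24 = 70
byte 12: 8c ^ 24 = a8
byte 13: a3 ^ 24 = 87
byte 14: 1b ^ 24 = 3f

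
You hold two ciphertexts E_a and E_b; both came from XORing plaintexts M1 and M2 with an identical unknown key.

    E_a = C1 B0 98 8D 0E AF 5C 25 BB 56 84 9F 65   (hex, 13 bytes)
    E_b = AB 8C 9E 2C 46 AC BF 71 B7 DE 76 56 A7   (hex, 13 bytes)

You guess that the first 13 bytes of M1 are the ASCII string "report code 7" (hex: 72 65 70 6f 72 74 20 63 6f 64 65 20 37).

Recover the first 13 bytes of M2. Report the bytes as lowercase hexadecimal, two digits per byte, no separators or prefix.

185976ce3a77c33763ec97e9f5

First, E_a ⊕ E_b = (M1 ⊕ K) ⊕ (M2 ⊕ K) = M1 ⊕ M2, so the key drops out. Then M2 = (M1 ⊕ M2) ⊕ M1 over the first 13 bytes.
byte 0: (c1 ^ ab) ^ 72 = 6a ^ 72 = 18
byte 1: (b0 ^ 8c) ^ 65 = 3c ^ 65 = 59
byte 2: (98 ^ 9e) ^ 70 = 06 ^ 70 = 76
byte 3: (8d ^ 2c) ^ 6f = a1 ^ 6f = ce
byte 4: (0e ^ 46) ^ 72 = 48 ^ 72 = 3a
byte 5: (af ^ ac) ^ 74 = 03 ^ 74 = 77
byte 6: (5c ^ bf) ^ 20 = e3 ^ 20 = c3
byte 7: (25 ^ 71) ^ 63 = 54 ^ 63 = 37
byte 8: (bb ^ b7) ^ 6f = 0c ^ 6f = 63
byte 9: (56 ^ de) ^ 64 = 88 ^ 64 = ec
byte 10: (84 ^ 76) ^ 65 = f2 ^ 65 = 97
byte 11: (9f ^ 56) ^ 20 = c9 ^ 20 = e9
byte 12: (65 ^ a7) ^ 37 = c2 ^ 37 = f5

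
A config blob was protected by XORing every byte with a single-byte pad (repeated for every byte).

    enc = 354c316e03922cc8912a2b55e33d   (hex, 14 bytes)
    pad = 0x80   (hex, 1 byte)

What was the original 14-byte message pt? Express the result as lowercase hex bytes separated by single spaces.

The 1-byte key repeats, so the effective keystream is 80 80 80 80 80 80 80 80 80 80 80 80 80 80.
byte 0: 35 XOR 80 = b5
byte 1: 4c XOR 80 = cc
byte 2: 31 XOR 80 = b1
byte 3: 6e XOR 80 = ee
byte 4: 03 XOR 80 = 83
byte 5: 92 XOR 80 = 12
byte 6: 2c XOR 80 = ac
byte 7: c8 XOR 80 = 48
byte 8: 91 XOR 80 = 11
byte 9: 2a XOR 80 = aa
byte 10: 2b XOR 80 = ab
byte 11: 55 XOR 80 = d5
byte 12: e3 XOR 80 = 63
byte 13: 3d XOR 80 = bd

b5 cc b1 ee 83 12 ac 48 11 aa ab d5 63 bd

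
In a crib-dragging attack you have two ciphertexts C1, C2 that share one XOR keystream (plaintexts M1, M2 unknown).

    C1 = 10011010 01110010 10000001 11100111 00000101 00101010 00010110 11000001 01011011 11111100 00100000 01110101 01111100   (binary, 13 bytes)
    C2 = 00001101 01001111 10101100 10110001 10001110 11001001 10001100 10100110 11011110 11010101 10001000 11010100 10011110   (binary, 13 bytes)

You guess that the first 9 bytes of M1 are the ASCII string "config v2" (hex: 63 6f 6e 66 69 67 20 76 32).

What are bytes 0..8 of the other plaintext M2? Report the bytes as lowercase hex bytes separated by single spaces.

First, C1 ⊕ C2 = (M1 ⊕ K) ⊕ (M2 ⊕ K) = M1 ⊕ M2, so the key drops out. Then M2 = (M1 ⊕ M2) ⊕ M1 over the first 9 bytes.
byte 0: (9a ^ 0d) ^ 63 = 97 ^ 63 = f4
byte 1: (72 ^ 4f) ^ 6f = 3d ^ 6f = 52
byte 2: (81 ^ ac) ^ 6e = 2d ^ 6e = 43
byte 3: (e7 ^ b1) ^ 66 = 56 ^ 66 = 30
byte 4: (05 ^ 8e) ^ 69 = 8b ^ 69 = e2
byte 5: (2a ^ c9) ^ 67 = e3 ^ 67 = 84
byte 6: (16 ^ 8c) ^ 20 = 9a ^ 20 = ba
byte 7: (c1 ^ a6) ^ 76 = 67 ^ 76 = 11
byte 8: (5b ^ de) ^ 32 = 85 ^ 32 = b7

f4 52 43 30 e2 84 ba 11 b7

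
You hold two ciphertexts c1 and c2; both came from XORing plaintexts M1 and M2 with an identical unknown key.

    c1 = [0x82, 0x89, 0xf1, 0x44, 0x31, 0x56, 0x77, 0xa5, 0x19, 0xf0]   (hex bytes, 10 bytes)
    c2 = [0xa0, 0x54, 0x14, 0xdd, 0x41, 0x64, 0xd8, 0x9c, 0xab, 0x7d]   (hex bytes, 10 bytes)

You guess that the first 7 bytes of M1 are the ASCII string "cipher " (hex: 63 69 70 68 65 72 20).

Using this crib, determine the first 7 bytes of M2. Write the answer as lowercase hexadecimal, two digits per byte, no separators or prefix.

41b495f115408f

First, c1 ⊕ c2 = (M1 ⊕ K) ⊕ (M2 ⊕ K) = M1 ⊕ M2, so the key drops out. Then M2 = (M1 ⊕ M2) ⊕ M1 over the first 7 bytes.
byte 0: (82 XOR a0) XOR 63 = 22 XOR 63 = 41
byte 1: (89 XOR 54) XOR 69 = dd XOR 69 = b4
byte 2: (f1 XOR 14) XOR 70 = e5 XOR 70 = 95
byte 3: (44 XOR dd) XOR 68 = 99 XOR 68 = f1
byte 4: (31 XOR 41) XOR 65 = 70 XOR 65 = 15
byte 5: (56 XOR 64) XOR 72 = 32 XOR 72 = 40
byte 6: (77 XOR d8) XOR 20 = af XOR 20 = 8f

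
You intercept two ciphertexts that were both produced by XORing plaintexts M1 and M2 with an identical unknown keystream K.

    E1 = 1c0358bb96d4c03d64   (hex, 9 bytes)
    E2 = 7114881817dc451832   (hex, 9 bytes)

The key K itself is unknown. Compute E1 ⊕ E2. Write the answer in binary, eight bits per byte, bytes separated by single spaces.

E1 ⊕ E2 = (M1 ⊕ K) ⊕ (M2 ⊕ K) = M1 ⊕ M2 — the shared key cancels under XOR.
1c XOR 71 = 6d
03 XOR 14 = 17
58 XOR 88 = d0
bb XOR 18 = a3
96 XOR 17 = 81
d4 XOR dc = 08
c0 XOR 45 = 85
3d XOR 18 = 25
64 XOR 32 = 56

01101101 00010111 11010000 10100011 10000001 00001000 10000101 00100101 01010110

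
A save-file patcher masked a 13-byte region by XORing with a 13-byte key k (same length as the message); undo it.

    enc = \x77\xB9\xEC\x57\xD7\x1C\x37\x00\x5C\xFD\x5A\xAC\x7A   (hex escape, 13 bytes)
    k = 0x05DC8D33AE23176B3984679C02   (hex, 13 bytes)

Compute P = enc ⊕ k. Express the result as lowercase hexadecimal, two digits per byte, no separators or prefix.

72656164793f206b65793d3078

XOR is its own inverse, so applying the key byte-wise gives the result directly.
77 ^ 05 = 72
b9 ^ dc = 65
ec ^ 8d = 61
57 ^ 33 = 64
d7 ^ ae = 79
1c ^ 23 = 3f
37 ^ 17 = 20
00 ^ 6b = 6b
5c ^ 39 = 65
fd ^ 84 = 79
5a ^ 67 = 3d
ac ^ 9c = 30
7a ^ 02 = 78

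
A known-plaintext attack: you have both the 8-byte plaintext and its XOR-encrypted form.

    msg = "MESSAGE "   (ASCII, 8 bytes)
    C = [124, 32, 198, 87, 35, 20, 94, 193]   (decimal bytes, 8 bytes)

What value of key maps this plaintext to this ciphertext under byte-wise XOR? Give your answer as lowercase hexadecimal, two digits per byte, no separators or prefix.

3165950462531be1

Since C = msg ⊕ key, XORing both sides with msg gives key = msg ⊕ C.
4d ⊕ 7c = 31
45 ⊕ 20 = 65
53 ⊕ c6 = 95
53 ⊕ 57 = 04
41 ⊕ 23 = 62
47 ⊕ 14 = 53
45 ⊕ 5e = 1b
20 ⊕ c1 = e1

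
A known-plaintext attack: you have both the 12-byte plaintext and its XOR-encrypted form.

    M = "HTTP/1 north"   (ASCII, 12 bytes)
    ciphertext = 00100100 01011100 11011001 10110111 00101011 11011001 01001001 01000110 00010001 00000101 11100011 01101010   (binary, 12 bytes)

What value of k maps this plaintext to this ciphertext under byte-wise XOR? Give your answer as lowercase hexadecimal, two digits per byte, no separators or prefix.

Since ciphertext = M ⊕ k, XORing both sides with M gives k = M ⊕ ciphertext.
byte 0:  72 xor  36 = 108
byte 1:  84 xor  92 =   8
byte 2:  84 xor 217 = 141
byte 3:  80 xor 183 = 231
byte 4:  47 xor  43 =   4
byte 5:  49 xor 217 = 232
byte 6:  32 xor  73 = 105
byte 7: 110 xor  70 =  40
byte 8: 111 xor  17 = 126
byte 9: 114 xor   5 = 119
byte 10: 116 xor 227 = 151
byte 11: 104 xor 106 =   2

6c088de704e869287e779702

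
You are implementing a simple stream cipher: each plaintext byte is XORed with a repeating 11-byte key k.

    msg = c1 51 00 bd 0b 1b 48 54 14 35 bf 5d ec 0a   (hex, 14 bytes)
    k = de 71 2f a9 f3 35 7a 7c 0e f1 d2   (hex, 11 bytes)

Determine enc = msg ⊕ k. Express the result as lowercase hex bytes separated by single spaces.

1f 20 2f 14 f8 2e 32 28 1a c4 6d 83 9d 25

The 11-byte key repeats, so the effective keystream is de 71 2f a9 f3 35 7a 7c 0e f1 d2 de 71 2f.
byte 0: 193 xor 222 =  31
byte 1:  81 xor 113 =  32
byte 2:   0 xor  47 =  47
byte 3: 189 xor 169 =  20
byte 4:  11 xor 243 = 248
byte 5:  27 xor  53 =  46
byte 6:  72 xor 122 =  50
byte 7:  84 xor 124 =  40
byte 8:  20 xor  14 =  26
byte 9:  53 xor 241 = 196
byte 10: 191 xor 210 = 109
byte 11:  93 xor 222 = 131
byte 12: 236 xor 113 = 157
byte 13:  10 xor  47 =  37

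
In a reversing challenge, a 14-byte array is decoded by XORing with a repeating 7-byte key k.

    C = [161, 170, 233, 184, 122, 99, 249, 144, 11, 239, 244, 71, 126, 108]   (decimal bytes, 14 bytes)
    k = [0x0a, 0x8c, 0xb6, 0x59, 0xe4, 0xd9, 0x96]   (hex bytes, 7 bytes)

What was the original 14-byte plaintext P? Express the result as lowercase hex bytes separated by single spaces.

ab 26 5f e1 9e ba 6f 9a 87 59 ad a3 a7 fa

The 7-byte key repeats, so the effective keystream is 0a 8c b6 59 e4 d9 96 0a 8c b6 59 e4 d9 96.
byte 0: a1 XOR 0a = ab
byte 1: aa XOR 8c = 26
byte 2: e9 XOR b6 = 5f
byte 3: b8 XOR 59 = e1
byte 4: 7a XOR e4 = 9e
byte 5: 63 XOR d9 = ba
byte 6: f9 XOR 96 = 6f
byte 7: 90 XOR 0a = 9a
byte 8: 0b XOR 8c = 87
byte 9: ef XOR b6 = 59
byte 10: f4 XOR 59 = ad
byte 11: 47 XOR e4 = a3
byte 12: 7e XOR d9 = a7
byte 13: 6c XOR 96 = fa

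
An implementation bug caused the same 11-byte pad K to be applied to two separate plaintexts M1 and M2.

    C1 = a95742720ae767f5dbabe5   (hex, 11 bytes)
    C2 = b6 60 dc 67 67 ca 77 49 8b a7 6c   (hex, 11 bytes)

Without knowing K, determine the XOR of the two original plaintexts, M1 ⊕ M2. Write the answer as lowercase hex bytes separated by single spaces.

C1 ⊕ C2 = (M1 ⊕ K) ⊕ (M2 ⊕ K) = M1 ⊕ M2 — the shared key cancels under XOR.
a9 ⊕ b6 = 1f
57 ⊕ 60 = 37
42 ⊕ dc = 9e
72 ⊕ 67 = 15
0a ⊕ 67 = 6d
e7 ⊕ ca = 2d
67 ⊕ 77 = 10
f5 ⊕ 49 = bc
db ⊕ 8b = 50
ab ⊕ a7 = 0c
e5 ⊕ 6c = 89

1f 37 9e 15 6d 2d 10 bc 50 0c 89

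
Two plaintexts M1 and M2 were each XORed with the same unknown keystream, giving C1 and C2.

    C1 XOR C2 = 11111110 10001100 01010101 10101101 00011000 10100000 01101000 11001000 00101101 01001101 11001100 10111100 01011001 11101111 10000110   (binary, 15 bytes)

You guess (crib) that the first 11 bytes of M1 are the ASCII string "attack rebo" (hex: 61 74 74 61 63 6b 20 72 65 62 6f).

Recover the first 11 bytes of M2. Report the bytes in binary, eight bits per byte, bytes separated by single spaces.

10011111 11111000 00100001 11001100 01111011 11001011 01001000 10111010 01001000 00101111 10100011

Since C1 ⊕ C2 = M1 ⊕ M2, XORing with the guessed M1 bytes yields the corresponding M2 bytes: M2 = (C1 ⊕ C2) ⊕ M1.
byte 0: fe ⊕ 61 = 9f
byte 1: 8c ⊕ 74 = f8
byte 2: 55 ⊕ 74 = 21
byte 3: ad ⊕ 61 = cc
byte 4: 18 ⊕ 63 = 7b
byte 5: a0 ⊕ 6b = cb
byte 6: 68 ⊕ 20 = 48
byte 7: c8 ⊕ 72 = ba
byte 8: 2d ⊕ 65 = 48
byte 9: 4d ⊕ 62 = 2f
byte 10: cc ⊕ 6f = a3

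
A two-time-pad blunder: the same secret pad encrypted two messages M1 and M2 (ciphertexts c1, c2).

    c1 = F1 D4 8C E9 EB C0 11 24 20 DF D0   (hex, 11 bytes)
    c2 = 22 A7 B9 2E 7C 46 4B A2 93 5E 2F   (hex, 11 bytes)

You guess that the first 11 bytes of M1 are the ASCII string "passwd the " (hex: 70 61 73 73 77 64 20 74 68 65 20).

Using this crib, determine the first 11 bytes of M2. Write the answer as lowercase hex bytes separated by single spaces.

a3 12 46 b4 e0 e2 7a f2 db e4 df

First, c1 ⊕ c2 = (M1 ⊕ K) ⊕ (M2 ⊕ K) = M1 ⊕ M2, so the key drops out. Then M2 = (M1 ⊕ M2) ⊕ M1 over the first 11 bytes.
byte 0: (f1 ^ 22) ^ 70 = d3 ^ 70 = a3
byte 1: (d4 ^ a7) ^ 61 = 73 ^ 61 = 12
byte 2: (8c ^ b9) ^ 73 = 35 ^ 73 = 46
byte 3: (e9 ^ 2e) ^ 73 = c7 ^ 73 = b4
byte 4: (eb ^ 7c) ^ 77 = 97 ^ 77 = e0
byte 5: (c0 ^ 46) ^ 64 = 86 ^ 64 = e2
byte 6: (11 ^ 4b) ^ 20 = 5a ^ 20 = 7a
byte 7: (24 ^ a2) ^ 74 = 86 ^ 74 = f2
byte 8: (20 ^ 93) ^ 68 = b3 ^ 68 = db
byte 9: (df ^ 5e) ^ 65 = 81 ^ 65 = e4
byte 10: (d0 ^ 2f) ^ 20 = ff ^ 20 = df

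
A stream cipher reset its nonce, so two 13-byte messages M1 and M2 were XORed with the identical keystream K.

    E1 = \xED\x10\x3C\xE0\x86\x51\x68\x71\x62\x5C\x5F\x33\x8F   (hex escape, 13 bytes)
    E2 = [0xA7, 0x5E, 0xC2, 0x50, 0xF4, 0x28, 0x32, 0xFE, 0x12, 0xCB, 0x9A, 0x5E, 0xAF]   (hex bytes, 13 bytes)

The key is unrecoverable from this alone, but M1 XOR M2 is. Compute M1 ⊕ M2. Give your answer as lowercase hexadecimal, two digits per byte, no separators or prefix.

4a4efeb072795a8f7097c56d20

E1 ⊕ E2 = (M1 ⊕ K) ⊕ (M2 ⊕ K) = M1 ⊕ M2 — the shared key cancels under XOR.
ed ^ a7 = 4a
10 ^ 5e = 4e
3c ^ c2 = fe
e0 ^ 50 = b0
86 ^ f4 = 72
51 ^ 28 = 79
68 ^ 32 = 5a
71 ^ fe = 8f
62 ^ 12 = 70
5c ^ cb = 97
5f ^ 9a = c5
33 ^ 5e = 6d
8f ^ af = 20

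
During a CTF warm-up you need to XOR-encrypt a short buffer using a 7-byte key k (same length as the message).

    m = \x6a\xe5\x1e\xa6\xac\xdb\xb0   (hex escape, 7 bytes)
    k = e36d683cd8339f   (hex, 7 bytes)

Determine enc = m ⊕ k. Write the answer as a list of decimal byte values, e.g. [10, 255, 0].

[137, 136, 118, 154, 116, 232, 47]

XOR is its own inverse, so applying the key byte-wise gives the result directly.
6a XOR e3 = 89
e5 XOR 6d = 88
1e XOR 68 = 76
a6 XOR 3c = 9a
ac XOR d8 = 74
db XOR 33 = e8
b0 XOR 9f = 2f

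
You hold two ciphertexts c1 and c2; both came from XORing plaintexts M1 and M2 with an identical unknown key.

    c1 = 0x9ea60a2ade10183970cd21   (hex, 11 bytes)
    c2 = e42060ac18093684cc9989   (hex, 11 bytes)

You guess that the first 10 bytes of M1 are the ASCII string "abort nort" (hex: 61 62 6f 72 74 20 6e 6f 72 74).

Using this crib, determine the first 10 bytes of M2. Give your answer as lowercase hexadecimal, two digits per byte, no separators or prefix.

First, c1 ⊕ c2 = (M1 ⊕ K) ⊕ (M2 ⊕ K) = M1 ⊕ M2, so the key drops out. Then M2 = (M1 ⊕ M2) ⊕ M1 over the first 10 bytes.
byte 0: (9e ⊕ e4) ⊕ 61 = 7a ⊕ 61 = 1b
byte 1: (a6 ⊕ 20) ⊕ 62 = 86 ⊕ 62 = e4
byte 2: (0a ⊕ 60) ⊕ 6f = 6a ⊕ 6f = 05
byte 3: (2a ⊕ ac) ⊕ 72 = 86 ⊕ 72 = f4
byte 4: (de ⊕ 18) ⊕ 74 = c6 ⊕ 74 = b2
byte 5: (10 ⊕ 09) ⊕ 20 = 19 ⊕ 20 = 39
byte 6: (18 ⊕ 36) ⊕ 6e = 2e ⊕ 6e = 40
byte 7: (39 ⊕ 84) ⊕ 6f = bd ⊕ 6f = d2
byte 8: (70 ⊕ cc) ⊕ 72 = bc ⊕ 72 = ce
byte 9: (cd ⊕ 99) ⊕ 74 = 54 ⊕ 74 = 20

1be405f4b23940d2ce20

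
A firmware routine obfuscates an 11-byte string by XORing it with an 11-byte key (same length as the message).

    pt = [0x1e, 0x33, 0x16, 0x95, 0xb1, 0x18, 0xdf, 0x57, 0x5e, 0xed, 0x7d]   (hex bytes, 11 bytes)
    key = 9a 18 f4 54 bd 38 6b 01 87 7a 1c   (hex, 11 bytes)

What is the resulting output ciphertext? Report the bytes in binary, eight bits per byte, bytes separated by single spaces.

10000100 00101011 11100010 11000001 00001100 00100000 10110100 01010110 11011001 10010111 01100001

XOR is its own inverse, so applying the key byte-wise gives the result directly.
byte 0:  30 xor 154 = 132
byte 1:  51 xor  24 =  43
byte 2:  22 xor 244 = 226
byte 3: 149 xor  84 = 193
byte 4: 177 xor 189 =  12
byte 5:  24 xor  56 =  32
byte 6: 223 xor 107 = 180
byte 7:  87 xor   1 =  86
byte 8:  94 xor 135 = 217
byte 9: 237 xor 122 = 151
byte 10: 125 xor  28 =  97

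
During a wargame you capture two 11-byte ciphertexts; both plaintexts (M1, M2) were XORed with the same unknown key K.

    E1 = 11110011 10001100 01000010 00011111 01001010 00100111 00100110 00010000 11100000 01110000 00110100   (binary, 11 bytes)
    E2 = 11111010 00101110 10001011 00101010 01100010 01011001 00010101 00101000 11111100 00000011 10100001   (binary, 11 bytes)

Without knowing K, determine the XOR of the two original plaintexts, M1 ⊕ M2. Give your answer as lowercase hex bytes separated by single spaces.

E1 ⊕ E2 = (M1 ⊕ K) ⊕ (M2 ⊕ K) = M1 ⊕ M2 — the shared key cancels under XOR.
243 XOR 250 =   9
140 XOR  46 = 162
 66 XOR 139 = 201
 31 XOR  42 =  53
 74 XOR  98 =  40
 39 XOR  89 = 126
 38 XOR  21 =  51
 16 XOR  40 =  56
224 XOR 252 =  28
112 XOR   3 = 115
 52 XOR 161 = 149

09 a2 c9 35 28 7e 33 38 1c 73 95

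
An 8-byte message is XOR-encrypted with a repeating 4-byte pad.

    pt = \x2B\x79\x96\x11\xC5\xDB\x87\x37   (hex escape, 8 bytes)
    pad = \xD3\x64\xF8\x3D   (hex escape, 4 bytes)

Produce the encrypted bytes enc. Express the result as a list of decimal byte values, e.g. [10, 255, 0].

[248, 29, 110, 44, 22, 191, 127, 10]

The 4-byte key repeats, so the effective keystream is d3 64 f8 3d d3 64 f8 3d.
byte 0:  43 ^ 211 = 248
byte 1: 121 ^ 100 =  29
byte 2: 150 ^ 248 = 110
byte 3:  17 ^  61 =  44
byte 4: 197 ^ 211 =  22
byte 5: 219 ^ 100 = 191
byte 6: 135 ^ 248 = 127
byte 7:  55 ^  61 =  10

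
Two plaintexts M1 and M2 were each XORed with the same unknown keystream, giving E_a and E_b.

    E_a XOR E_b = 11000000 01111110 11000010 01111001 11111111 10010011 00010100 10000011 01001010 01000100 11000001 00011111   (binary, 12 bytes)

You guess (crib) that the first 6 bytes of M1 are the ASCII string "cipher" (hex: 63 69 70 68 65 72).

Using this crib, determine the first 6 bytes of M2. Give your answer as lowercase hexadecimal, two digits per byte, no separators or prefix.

Since E_a ⊕ E_b = M1 ⊕ M2, XORing with the guessed M1 bytes yields the corresponding M2 bytes: M2 = (E_a ⊕ E_b) ⊕ M1.
byte 0: c0 ⊕ 63 = a3
byte 1: 7e ⊕ 69 = 17
byte 2: c2 ⊕ 70 = b2
byte 3: 79 ⊕ 68 = 11
byte 4: ff ⊕ 65 = 9a
byte 5: 93 ⊕ 72 = e1

a317b2119ae1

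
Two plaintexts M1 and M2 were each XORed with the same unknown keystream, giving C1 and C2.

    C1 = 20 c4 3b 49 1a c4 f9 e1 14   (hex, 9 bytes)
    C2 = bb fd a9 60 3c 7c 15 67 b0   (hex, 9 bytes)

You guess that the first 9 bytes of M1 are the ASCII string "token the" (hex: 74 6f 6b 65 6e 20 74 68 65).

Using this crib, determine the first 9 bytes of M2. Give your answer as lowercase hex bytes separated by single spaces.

First, C1 ⊕ C2 = (M1 ⊕ K) ⊕ (M2 ⊕ K) = M1 ⊕ M2, so the key drops out. Then M2 = (M1 ⊕ M2) ⊕ M1 over the first 9 bytes.
byte 0: (20 ⊕ bb) ⊕ 74 = 9b ⊕ 74 = ef
byte 1: (c4 ⊕ fd) ⊕ 6f = 39 ⊕ 6f = 56
byte 2: (3b ⊕ a9) ⊕ 6b = 92 ⊕ 6b = f9
byte 3: (49 ⊕ 60) ⊕ 65 = 29 ⊕ 65 = 4c
byte 4: (1a ⊕ 3c) ⊕ 6e = 26 ⊕ 6e = 48
byte 5: (c4 ⊕ 7c) ⊕ 20 = b8 ⊕ 20 = 98
byte 6: (f9 ⊕ 15) ⊕ 74 = ec ⊕ 74 = 98
byte 7: (e1 ⊕ 67) ⊕ 68 = 86 ⊕ 68 = ee
byte 8: (14 ⊕ b0) ⊕ 65 = a4 ⊕ 65 = c1

ef 56 f9 4c 48 98 98 ee c1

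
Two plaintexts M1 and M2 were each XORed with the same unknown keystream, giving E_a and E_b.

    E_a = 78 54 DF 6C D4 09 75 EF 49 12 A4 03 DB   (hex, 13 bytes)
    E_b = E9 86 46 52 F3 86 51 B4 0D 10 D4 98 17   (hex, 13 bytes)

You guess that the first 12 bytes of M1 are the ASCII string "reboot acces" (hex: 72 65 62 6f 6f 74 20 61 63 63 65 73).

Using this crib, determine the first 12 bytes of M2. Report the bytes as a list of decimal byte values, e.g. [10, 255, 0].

First, E_a ⊕ E_b = (M1 ⊕ K) ⊕ (M2 ⊕ K) = M1 ⊕ M2, so the key drops out. Then M2 = (M1 ⊕ M2) ⊕ M1 over the first 12 bytes.
byte 0: (78 ^ e9) ^ 72 = 91 ^ 72 = e3
byte 1: (54 ^ 86) ^ 65 = d2 ^ 65 = b7
byte 2: (df ^ 46) ^ 62 = 99 ^ 62 = fb
byte 3: (6c ^ 52) ^ 6f = 3e ^ 6f = 51
byte 4: (d4 ^ f3) ^ 6f = 27 ^ 6f = 48
byte 5: (09 ^ 86) ^ 74 = 8f ^ 74 = fb
byte 6: (75 ^ 51) ^ 20 = 24 ^ 20 = 04
byte 7: (ef ^ b4) ^ 61 = 5b ^ 61 = 3a
byte 8: (49 ^ 0d) ^ 63 = 44 ^ 63 = 27
byte 9: (12 ^ 10) ^ 63 = 02 ^ 63 = 61
byte 10: (a4 ^ d4) ^ 65 = 70 ^ 65 = 15
byte 11: (03 ^ 98) ^ 73 = 9b ^ 73 = e8

[227, 183, 251, 81, 72, 251, 4, 58, 39, 97, 21, 232]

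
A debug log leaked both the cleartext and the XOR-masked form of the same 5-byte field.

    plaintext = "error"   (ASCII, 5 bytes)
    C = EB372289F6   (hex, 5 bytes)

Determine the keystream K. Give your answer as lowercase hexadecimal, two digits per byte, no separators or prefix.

Since C = plaintext ⊕ K, XORing both sides with plaintext gives K = plaintext ⊕ C.
byte 0: 65 ⊕ eb = 8e
byte 1: 72 ⊕ 37 = 45
byte 2: 72 ⊕ 22 = 50
byte 3: 6f ⊕ 89 = e6
byte 4: 72 ⊕ f6 = 84

8e4550e684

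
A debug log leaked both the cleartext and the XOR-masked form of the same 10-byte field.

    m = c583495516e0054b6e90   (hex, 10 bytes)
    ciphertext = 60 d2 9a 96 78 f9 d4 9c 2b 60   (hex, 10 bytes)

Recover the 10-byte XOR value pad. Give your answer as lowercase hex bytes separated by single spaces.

a5 51 d3 c3 6e 19 d1 d7 45 f0

Since ciphertext = m ⊕ pad, XORing both sides with m gives pad = m ⊕ ciphertext.
byte 0: c5 XOR 60 = a5
byte 1: 83 XOR d2 = 51
byte 2: 49 XOR 9a = d3
byte 3: 55 XOR 96 = c3
byte 4: 16 XOR 78 = 6e
byte 5: e0 XOR f9 = 19
byte 6: 05 XOR d4 = d1
byte 7: 4b XOR 9c = d7
byte 8: 6e XOR 2b = 45
byte 9: 90 XOR 60 = f0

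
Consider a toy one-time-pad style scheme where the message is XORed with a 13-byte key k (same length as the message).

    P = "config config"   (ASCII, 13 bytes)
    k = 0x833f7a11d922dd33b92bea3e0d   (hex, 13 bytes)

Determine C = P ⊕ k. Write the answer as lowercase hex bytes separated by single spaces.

e0 50 14 77 b0 45 fd 50 d6 45 8c 57 6a

XOR is its own inverse, so applying the key byte-wise gives the result directly.
63 xor 83 = e0
6f xor 3f = 50
6e xor 7a = 14
66 xor 11 = 77
69 xor d9 = b0
67 xor 22 = 45
20 xor dd = fd
63 xor 33 = 50
6f xor b9 = d6
6e xor 2b = 45
66 xor ea = 8c
69 xor 3e = 57
67 xor 0d = 6a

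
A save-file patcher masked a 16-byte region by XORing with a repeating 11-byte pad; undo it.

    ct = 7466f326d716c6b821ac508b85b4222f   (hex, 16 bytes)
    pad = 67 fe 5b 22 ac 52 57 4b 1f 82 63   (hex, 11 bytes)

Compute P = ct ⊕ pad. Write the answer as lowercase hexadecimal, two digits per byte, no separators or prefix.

The 11-byte key repeats, so the effective keystream is 67 fe 5b 22 ac 52 57 4b 1f 82 63 67 fe 5b 22 ac.
byte 0: 74 XOR 67 = 13
byte 1: 66 XOR fe = 98
byte 2: f3 XOR 5b = a8
byte 3: 26 XOR 22 = 04
byte 4: d7 XOR ac = 7b
byte 5: 16 XOR 52 = 44
byte 6: c6 XOR 57 = 91
byte 7: b8 XOR 4b = f3
byte 8: 21 XOR 1f = 3e
byte 9: ac XOR 82 = 2e
byte 10: 50 XOR 63 = 33
byte 11: 8b XOR 67 = ec
byte 12: 85 XOR fe = 7b
byte 13: b4 XOR 5b = ef
byte 14: 22 XOR 22 = 00
byte 15: 2f XOR ac = 83

1398a8047b4491f33e2e33ec7bef0083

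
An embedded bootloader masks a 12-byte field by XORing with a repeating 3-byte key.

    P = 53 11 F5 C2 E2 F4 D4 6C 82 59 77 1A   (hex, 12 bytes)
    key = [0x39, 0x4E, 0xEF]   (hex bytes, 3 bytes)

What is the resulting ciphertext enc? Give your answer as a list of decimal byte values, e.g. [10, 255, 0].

[106, 95, 26, 251, 172, 27, 237, 34, 109, 96, 57, 245]

The 3-byte key repeats, so the effective keystream is 39 4e ef 39 4e ef 39 4e ef 39 4e ef.
byte 0: 01010011 ⊕ 00111001 = 01101010
byte 1: 00010001 ⊕ 01001110 = 01011111
byte 2: 11110101 ⊕ 11101111 = 00011010
byte 3: 11000010 ⊕ 00111001 = 11111011
byte 4: 11100010 ⊕ 01001110 = 10101100
byte 5: 11110100 ⊕ 11101111 = 00011011
byte 6: 11010100 ⊕ 00111001 = 11101101
byte 7: 01101100 ⊕ 01001110 = 00100010
byte 8: 10000010 ⊕ 11101111 = 01101101
byte 9: 01011001 ⊕ 00111001 = 01100000
byte 10: 01110111 ⊕ 01001110 = 00111001
byte 11: 00011010 ⊕ 11101111 = 11110101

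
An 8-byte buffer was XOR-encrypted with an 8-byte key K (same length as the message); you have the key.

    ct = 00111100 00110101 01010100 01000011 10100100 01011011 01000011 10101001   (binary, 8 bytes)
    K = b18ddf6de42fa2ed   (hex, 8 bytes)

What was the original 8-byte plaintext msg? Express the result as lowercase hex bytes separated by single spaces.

8d b8 8b 2e 40 74 e1 44

00111100 XOR 10110001 = 10001101
00110101 XOR 10001101 = 10111000
01010100 XOR 11011111 = 10001011
01000011 XOR 01101101 = 00101110
10100100 XOR 11100100 = 01000000
01011011 XOR 00101111 = 01110100
01000011 XOR 10100010 = 11100001
10101001 XOR 11101101 = 01000100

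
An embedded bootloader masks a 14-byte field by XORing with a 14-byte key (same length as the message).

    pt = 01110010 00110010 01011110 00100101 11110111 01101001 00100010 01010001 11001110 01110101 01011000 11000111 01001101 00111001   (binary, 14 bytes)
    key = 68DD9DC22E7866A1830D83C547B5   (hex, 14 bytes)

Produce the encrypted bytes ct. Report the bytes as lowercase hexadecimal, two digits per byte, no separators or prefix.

XOR is its own inverse, so applying the key byte-wise gives the result directly.
byte 0: 01110010 ⊕ 01101000 = 00011010
byte 1: 00110010 ⊕ 11011101 = 11101111
byte 2: 01011110 ⊕ 10011101 = 11000011
byte 3: 00100101 ⊕ 11000010 = 11100111
byte 4: 11110111 ⊕ 00101110 = 11011001
byte 5: 01101001 ⊕ 01111000 = 00010001
byte 6: 00100010 ⊕ 01100110 = 01000100
byte 7: 01010001 ⊕ 10100001 = 11110000
byte 8: 11001110 ⊕ 10000011 = 01001101
byte 9: 01110101 ⊕ 00001101 = 01111000
byte 10: 01011000 ⊕ 10000011 = 11011011
byte 11: 11000111 ⊕ 11000101 = 00000010
byte 12: 01001101 ⊕ 01000111 = 00001010
byte 13: 00111001 ⊕ 10110101 = 10001100

1aefc3e7d91144f04d78db020a8c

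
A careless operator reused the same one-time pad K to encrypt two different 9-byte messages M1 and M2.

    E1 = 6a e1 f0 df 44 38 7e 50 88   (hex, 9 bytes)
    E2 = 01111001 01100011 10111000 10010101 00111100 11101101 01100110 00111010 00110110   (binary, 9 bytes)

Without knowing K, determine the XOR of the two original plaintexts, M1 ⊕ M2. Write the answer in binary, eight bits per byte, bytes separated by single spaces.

E1 ⊕ E2 = (M1 ⊕ K) ⊕ (M2 ⊕ K) = M1 ⊕ M2 — the shared key cancels under XOR.
106 ⊕ 121 =  19
225 ⊕  99 = 130
240 ⊕ 184 =  72
223 ⊕ 149 =  74
 68 ⊕  60 = 120
 56 ⊕ 237 = 213
126 ⊕ 102 =  24
 80 ⊕  58 = 106
136 ⊕  54 = 190

00010011 10000010 01001000 01001010 01111000 11010101 00011000 01101010 10111110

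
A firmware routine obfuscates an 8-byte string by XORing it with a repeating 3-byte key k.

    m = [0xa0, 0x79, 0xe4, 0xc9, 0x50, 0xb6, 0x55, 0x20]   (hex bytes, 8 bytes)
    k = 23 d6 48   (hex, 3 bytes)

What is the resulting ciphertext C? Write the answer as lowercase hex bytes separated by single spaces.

The 3-byte key repeats, so the effective keystream is 23 d6 48 23 d6 48 23 d6.
byte 0: 10100000 xor 00100011 = 10000011
byte 1: 01111001 xor 11010110 = 10101111
byte 2: 11100100 xor 01001000 = 10101100
byte 3: 11001001 xor 00100011 = 11101010
byte 4: 01010000 xor 11010110 = 10000110
byte 5: 10110110 xor 01001000 = 11111110
byte 6: 01010101 xor 00100011 = 01110110
byte 7: 00100000 xor 11010110 = 11110110

83 af ac ea 86 fe 76 f6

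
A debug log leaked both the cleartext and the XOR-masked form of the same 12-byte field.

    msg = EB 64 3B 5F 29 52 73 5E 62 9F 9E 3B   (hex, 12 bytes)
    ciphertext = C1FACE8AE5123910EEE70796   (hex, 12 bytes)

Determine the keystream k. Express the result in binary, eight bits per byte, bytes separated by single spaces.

Since ciphertext = msg ⊕ k, XORing both sides with msg gives k = msg ⊕ ciphertext.
235 ^ 193 =  42
100 ^ 250 = 158
 59 ^ 206 = 245
 95 ^ 138 = 213
 41 ^ 229 = 204
 82 ^  18 =  64
115 ^  57 =  74
 94 ^  16 =  78
 98 ^ 238 = 140
159 ^ 231 = 120
158 ^   7 = 153
 59 ^ 150 = 173

00101010 10011110 11110101 11010101 11001100 01000000 01001010 01001110 10001100 01111000 10011001 10101101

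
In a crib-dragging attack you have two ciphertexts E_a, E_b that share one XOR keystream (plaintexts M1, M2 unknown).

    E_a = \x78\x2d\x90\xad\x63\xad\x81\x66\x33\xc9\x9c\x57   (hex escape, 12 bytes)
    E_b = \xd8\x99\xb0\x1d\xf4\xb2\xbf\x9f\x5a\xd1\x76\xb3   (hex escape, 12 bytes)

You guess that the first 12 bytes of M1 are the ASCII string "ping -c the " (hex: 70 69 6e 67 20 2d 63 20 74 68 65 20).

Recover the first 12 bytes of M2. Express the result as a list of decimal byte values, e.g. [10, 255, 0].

[208, 221, 78, 215, 183, 50, 93, 217, 29, 112, 143, 196]

First, E_a ⊕ E_b = (M1 ⊕ K) ⊕ (M2 ⊕ K) = M1 ⊕ M2, so the key drops out. Then M2 = (M1 ⊕ M2) ⊕ M1 over the first 12 bytes.
byte 0: (78 ⊕ d8) ⊕ 70 = a0 ⊕ 70 = d0
byte 1: (2d ⊕ 99) ⊕ 69 = b4 ⊕ 69 = dd
byte 2: (90 ⊕ b0) ⊕ 6e = 20 ⊕ 6e = 4e
byte 3: (ad ⊕ 1d) ⊕ 67 = b0 ⊕ 67 = d7
byte 4: (63 ⊕ f4) ⊕ 20 = 97 ⊕ 20 = b7
byte 5: (ad ⊕ b2) ⊕ 2d = 1f ⊕ 2d = 32
byte 6: (81 ⊕ bf) ⊕ 63 = 3e ⊕ 63 = 5d
byte 7: (66 ⊕ 9f) ⊕ 20 = f9 ⊕ 20 = d9
byte 8: (33 ⊕ 5a) ⊕ 74 = 69 ⊕ 74 = 1d
byte 9: (c9 ⊕ d1) ⊕ 68 = 18 ⊕ 68 = 70
byte 10: (9c ⊕ 76) ⊕ 65 = ea ⊕ 65 = 8f
byte 11: (57 ⊕ b3) ⊕ 20 = e4 ⊕ 20 = c4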